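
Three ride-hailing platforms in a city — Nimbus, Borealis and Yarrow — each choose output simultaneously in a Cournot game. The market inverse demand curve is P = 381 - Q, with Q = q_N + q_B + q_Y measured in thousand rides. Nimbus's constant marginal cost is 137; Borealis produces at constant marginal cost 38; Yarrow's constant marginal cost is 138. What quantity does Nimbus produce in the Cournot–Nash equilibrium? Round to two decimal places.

Nimbus's profit: π_N = (381 - Q)q_N - (137q_N). Setting ∂π_N/∂q_N = 0: 244 - 2q_N - (q_B + q_Y) = 0.
Borealis's profit: π_B = (381 - Q)q_B - (38q_B). Setting ∂π_B/∂q_B = 0: 343 - 2q_B - (q_N + q_Y) = 0.
Yarrow's profit: π_Y = (381 - Q)q_Y - (138q_Y). Setting ∂π_Y/∂q_Y = 0: 243 - 2q_Y - (q_N + q_B) = 0.
Adding the 3 first-order conditions: 830 − 4Q = 0, so Q = 415/2.
Back-substituting: q_N = (244 − 415/2) = 73/2, q_B = (343 − 415/2) = 271/2, q_Y = (243 − 415/2) = 71/2.

36.50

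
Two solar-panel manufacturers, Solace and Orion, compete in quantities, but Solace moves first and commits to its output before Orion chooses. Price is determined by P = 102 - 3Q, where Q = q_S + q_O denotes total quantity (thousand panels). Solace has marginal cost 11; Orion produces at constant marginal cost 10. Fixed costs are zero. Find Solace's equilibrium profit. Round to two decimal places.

The follower Orion best-responds to any q_S: π_O = (102 - 3Q)q_O - 10q_O.
Setting the follower's marginal profit to zero, 92 - 3q_S - 6q_O = 0, i.e. q_O = (92 - 3q_S)/6.
Solace substitutes q_O(q_S) into its own profit: π_S = q_S(102 - 3q_S - (92 - 3q_S)/2) - 11q_S = (56 - (3/2)q_S)q_S - 11q_S.
Leader FOC: 45 - 3q_S = 0, so q_S = 15.
Then q_O = (92 - 3·15)/6 = 47/6.
Price P = 102 - 3·(137/6) = 67/2.
Solace's profit: (67/2 - 11)·15 = 675/2.

337.50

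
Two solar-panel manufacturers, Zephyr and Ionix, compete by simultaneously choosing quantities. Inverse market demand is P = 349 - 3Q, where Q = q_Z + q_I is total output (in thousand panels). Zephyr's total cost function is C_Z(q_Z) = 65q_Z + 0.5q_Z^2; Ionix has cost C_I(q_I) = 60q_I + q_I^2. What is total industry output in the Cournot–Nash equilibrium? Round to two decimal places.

Zephyr's profit: π_Z = (349 - 3Q)q_Z - (65q_Z + (1/2)q_Z²). Setting ∂π_Z/∂q_Z = 0: 284 - 7q_Z - 3(q_I) = 0.
Ionix's first-order condition: 289 - 8q_I - 3(q_Z) = 0.
So q_Z = (284 - 3q_I)/7 and q_I = (289 - 3q_Z)/8.
Substituting one into the other gives q_Z = 1405/47 and q_I = 1171/47.
Total output Q = 1405/47 + 1171/47 = 54.8085.

54.81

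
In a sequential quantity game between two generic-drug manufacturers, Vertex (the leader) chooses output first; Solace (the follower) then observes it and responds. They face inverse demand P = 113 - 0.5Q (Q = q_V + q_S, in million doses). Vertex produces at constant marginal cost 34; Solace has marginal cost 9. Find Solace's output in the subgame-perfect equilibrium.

77

Solve by backward induction. Given q_V, the follower Solace maximises π_S = (113 - (1/2)q_V - (1/2)q_S)q_S - 9q_S.
Setting the follower's marginal profit to zero, 104 - (1/2)q_V - q_S = 0, i.e. q_S = (104 - (1/2)q_V).
Vertex substitutes q_S(q_V) into its own profit: π_V = q_V(113 - (1/2)q_V - (104 - (1/2)q_V)/2) - 34q_V = (61 - (1/4)q_V)q_V - 34q_V.
Maximising: ∂π_V/∂q_V = 27 - (1/2)q_V = 0, giving q_V = 54.
Then q_S = (104 - (1/2)·54) = 77.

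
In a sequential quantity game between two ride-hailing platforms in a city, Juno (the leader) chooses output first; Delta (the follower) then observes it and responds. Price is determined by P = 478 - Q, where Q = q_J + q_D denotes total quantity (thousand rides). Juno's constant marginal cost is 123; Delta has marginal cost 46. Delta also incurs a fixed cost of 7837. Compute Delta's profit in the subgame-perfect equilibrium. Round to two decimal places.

The follower Delta best-responds to any q_J: π_D = (478 - Q)q_D - 46q_D.
∂π_D/∂q_D = 432 - q_J - 2q_D = 0 gives the reaction function q_D = (432 - q_J)/2.
The leader anticipates this reaction. Substituting into P = 478 - Q gives P = 262 - (1/2)q_J, so π_J = (262 - (1/2)q_J)q_J - 123q_J.
The leader's first-order condition 139 - q_J = 0 yields q_J = 139.
Then q_D = (432 - 139)/2 = 293/2.
Price P = 478 - 571/2 = 385/2.
Delta's profit: (385/2 - 46)·(293/2) - 7837 = 13625.2500.

13625.25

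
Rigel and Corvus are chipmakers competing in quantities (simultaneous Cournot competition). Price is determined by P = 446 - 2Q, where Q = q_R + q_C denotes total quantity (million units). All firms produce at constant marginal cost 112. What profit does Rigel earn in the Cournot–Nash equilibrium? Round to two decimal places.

A representative firm's profit is π_i = q_i(446 - 2Q) - 112q_i.
Setting ∂π_i/∂q_i = 0 with rivals' quantities fixed: 334 - 4q_i - 2q_j = 0.
By symmetry each firm produces the same amount; substituting q_j = q_i yields q_i = 334/6 = 167/3.
Price P = 446 - 2·(334/3) = 670/3.
Rigel's profit: (670/3 - 112)·(167/3) = 6197.5556.

6197.56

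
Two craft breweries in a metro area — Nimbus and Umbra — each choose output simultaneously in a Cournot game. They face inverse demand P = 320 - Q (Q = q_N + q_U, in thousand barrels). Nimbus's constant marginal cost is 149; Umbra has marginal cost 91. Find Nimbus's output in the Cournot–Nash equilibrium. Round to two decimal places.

Nimbus's profit: π_N = (320 - Q)q_N - (149q_N). Setting ∂π_N/∂q_N = 0: 171 - 2q_N - (q_U) = 0.
Umbra's profit: π_U = (320 - Q)q_U - (91q_U). Setting ∂π_U/∂q_U = 0: 229 - 2q_U - (q_N) = 0.
Rearranging gives the reaction functions q_N = (171 - q_U)/2 and q_U = (229 - q_N)/2.
Substituting one into the other gives q_N = 113/3 and q_U = 287/3.

37.67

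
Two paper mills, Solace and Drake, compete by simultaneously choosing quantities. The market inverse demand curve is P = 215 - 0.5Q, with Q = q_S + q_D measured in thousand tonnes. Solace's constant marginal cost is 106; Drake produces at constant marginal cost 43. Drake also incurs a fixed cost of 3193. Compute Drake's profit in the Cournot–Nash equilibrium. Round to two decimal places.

9079.22

Solace's profit: π_S = (215 - 0.5Q)q_S - (106q_S). Setting ∂π_S/∂q_S = 0: 109 - q_S - (1/2)(q_D) = 0.
Drake's profit: π_D = (215 - 0.5Q)q_D - (43q_D). Setting ∂π_D/∂q_D = 0: 172 - q_D - (1/2)(q_S) = 0.
So q_S = (109 - (1/2)q_D) and q_D = (172 - (1/2)q_S).
Substituting one into the other gives q_S = 92/3 and q_D = 470/3.
Price P = 215 - (1/2)·(562/3) = 364/3.
Drake's profit: (364/3 - 43)·(470/3) - 3193 = 9079.2222.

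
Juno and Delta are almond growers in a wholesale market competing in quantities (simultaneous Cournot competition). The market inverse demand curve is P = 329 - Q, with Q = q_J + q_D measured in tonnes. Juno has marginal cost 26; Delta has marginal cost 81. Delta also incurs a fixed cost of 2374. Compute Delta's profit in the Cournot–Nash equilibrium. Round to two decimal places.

Juno's profit: π_J = (329 - Q)q_J - (26q_J). Setting ∂π_J/∂q_J = 0: 303 - 2q_J - (q_D) = 0.
Delta's first-order condition: 248 - 2q_D - (q_J) = 0.
Best responses: q_J = (303 - q_D)/2, q_D = (248 - q_J)/2.
Substituting one into the other gives q_J = 358/3 and q_D = 193/3.
Price P = 329 - 551/3 = 436/3.
Delta's profit: (436/3 - 81)·(193/3) - 2374 = 1764.7778.

1764.78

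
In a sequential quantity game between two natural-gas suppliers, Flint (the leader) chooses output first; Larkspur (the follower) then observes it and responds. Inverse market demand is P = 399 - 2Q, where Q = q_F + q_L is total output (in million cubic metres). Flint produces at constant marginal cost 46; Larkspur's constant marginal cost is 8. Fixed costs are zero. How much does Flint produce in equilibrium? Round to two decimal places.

The follower Larkspur best-responds to any q_F: π_L = (399 - 2Q)q_L - 8q_L.
Setting the follower's marginal profit to zero, 391 - 2q_F - 4q_L = 0, i.e. q_L = (391 - 2q_F)/4.
The leader anticipates this reaction. Substituting into P = 399 - 2Q gives P = 407/2 - q_F, so π_F = (407/2 - q_F)q_F - 46q_F.
Maximising: ∂π_F/∂q_F = 315/2 - 2q_F = 0, giving q_F = 315/4.
Then q_L = (391 - 2·(315/4))/4 = 467/8.

78.75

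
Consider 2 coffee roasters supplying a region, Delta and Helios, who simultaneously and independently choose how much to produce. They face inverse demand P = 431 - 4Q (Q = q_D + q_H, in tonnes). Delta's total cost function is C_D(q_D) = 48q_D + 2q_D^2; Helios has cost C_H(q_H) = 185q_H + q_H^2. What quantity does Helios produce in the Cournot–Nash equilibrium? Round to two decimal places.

Delta's profit: π_D = (431 - 4Q)q_D - (48q_D + 2q_D²). Setting ∂π_D/∂q_D = 0: 383 - 12q_D - 4(q_H) = 0.
Helios's first-order condition: 246 - 10q_H - 4(q_D) = 0.
Best responses: q_D = (383 - 4q_H)/12, q_H = (246 - 4q_D)/10.
Substituting one into the other gives q_D = 1423/52 and q_H = 355/26.

13.65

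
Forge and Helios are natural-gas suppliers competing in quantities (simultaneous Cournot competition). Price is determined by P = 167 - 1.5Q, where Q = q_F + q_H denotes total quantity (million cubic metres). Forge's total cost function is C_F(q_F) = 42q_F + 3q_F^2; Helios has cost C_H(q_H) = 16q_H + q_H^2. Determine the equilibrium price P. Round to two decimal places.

Forge's profit: π_F = (167 - 1.5Q)q_F - (42q_F + 3q_F²). Setting ∂π_F/∂q_F = 0: 125 - 9q_F - (3/2)(q_H) = 0.
Helios's profit: π_H = (167 - 1.5Q)q_H - (16q_H + q_H²). Setting ∂π_H/∂q_H = 0: 151 - 5q_H - (3/2)(q_F) = 0.
Rearranging gives the reaction functions q_F = (125 - (3/2)q_H)/9 and q_H = (151 - (3/2)q_F)/5.
Solving the pair: q_F = 1594/171, q_H = 1562/57.
Total output Q = 36.7251, so price P = 167 - (3/2)·36.7251 = 111.9123.

111.91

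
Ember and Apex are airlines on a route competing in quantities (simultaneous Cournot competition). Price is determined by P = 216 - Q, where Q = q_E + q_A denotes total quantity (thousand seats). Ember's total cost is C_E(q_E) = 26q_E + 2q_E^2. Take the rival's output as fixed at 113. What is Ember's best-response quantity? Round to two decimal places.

With the rival's output fixed at 113, Ember's profit is π_E = (216 - 113 - q_E)q_E - (26q_E + 2q_E²) = (103 - q_E)q_E - (26q_E + 2q_E²).
∂π_E/∂q_E = 77 - 6q_E = 0, so q_E = 77/6.

12.83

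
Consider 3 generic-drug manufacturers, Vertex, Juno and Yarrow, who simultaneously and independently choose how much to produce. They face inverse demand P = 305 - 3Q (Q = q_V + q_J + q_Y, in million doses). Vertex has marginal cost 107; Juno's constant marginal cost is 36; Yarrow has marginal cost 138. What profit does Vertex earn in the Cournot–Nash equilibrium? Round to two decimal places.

520.08

Vertex's profit: π_V = (305 - 3Q)q_V - (107q_V). Setting ∂π_V/∂q_V = 0: 198 - 6q_V - 3(q_J + q_Y) = 0.
Juno's profit: π_J = (305 - 3Q)q_J - (36q_J). Setting ∂π_J/∂q_J = 0: 269 - 6q_J - 3(q_V + q_Y) = 0.
Yarrow's profit: π_Y = (305 - 3Q)q_Y - (138q_Y). Setting ∂π_Y/∂q_Y = 0: 167 - 6q_Y - 3(q_V + q_J) = 0.
Summing all 3 equations gives 634 − 12Q = 0, hence Q = 317/6.
Back-substituting: q_V = (198 − 317/2)/3 = 79/6, q_J = (269 − 317/2)/3 = 221/6, q_Y = (167 − 317/2)/3 = 17/6.
Price P = 305 - 3·(317/6) = 293/2.
Vertex's profit: (293/2 - 107)·(79/6) = 520.0833.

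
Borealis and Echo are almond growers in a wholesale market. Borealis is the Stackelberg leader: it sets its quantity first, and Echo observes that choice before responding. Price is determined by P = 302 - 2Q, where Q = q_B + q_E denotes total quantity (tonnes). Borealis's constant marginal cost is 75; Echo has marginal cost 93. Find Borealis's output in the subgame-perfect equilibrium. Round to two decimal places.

61.25

The follower Echo best-responds to any q_B: π_E = (302 - 2Q)q_E - 93q_E.
Follower FOC: 209 - 2q_B - 4q_E = 0, so q_E(q_B) = (209 - 2q_B)/4.
The leader anticipates this reaction. Substituting into P = 302 - 2Q gives P = 395/2 - q_B, so π_B = (395/2 - q_B)q_B - 75q_B.
Leader FOC: 245/2 - 2q_B = 0, so q_B = 245/4.
Then q_E = (209 - 2·(245/4))/4 = 173/8.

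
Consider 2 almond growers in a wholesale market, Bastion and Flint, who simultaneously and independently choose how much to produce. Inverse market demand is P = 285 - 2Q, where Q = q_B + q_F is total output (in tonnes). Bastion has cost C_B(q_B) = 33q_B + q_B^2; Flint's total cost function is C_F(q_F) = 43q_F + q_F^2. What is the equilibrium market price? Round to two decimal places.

Bastion's profit: π_B = (285 - 2Q)q_B - (33q_B + q_B²). Setting ∂π_B/∂q_B = 0: 252 - 6q_B - 2(q_F) = 0.
Flint's first-order condition: 242 - 6q_F - 2(q_B) = 0.
Rearranging gives the reaction functions q_B = (252 - 2q_F)/6 and q_F = (242 - 2q_B)/6.
Solving the pair: q_B = 257/8, q_F = 237/8.
Total output Q = 247/4, so price P = 285 - 2·(247/4) = 323/2.

161.50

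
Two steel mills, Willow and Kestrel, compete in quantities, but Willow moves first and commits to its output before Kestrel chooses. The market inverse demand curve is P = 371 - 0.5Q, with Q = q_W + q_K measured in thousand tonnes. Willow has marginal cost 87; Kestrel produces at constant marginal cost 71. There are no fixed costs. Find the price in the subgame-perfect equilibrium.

154

The follower Kestrel best-responds to any q_W: π_K = (371 - 0.5Q)q_K - 71q_K.
Setting the follower's marginal profit to zero, 300 - (1/2)q_W - q_K = 0, i.e. q_K = (300 - (1/2)q_W).
The leader anticipates this reaction. Substituting into P = 371 - 0.5Q gives P = 221 - (1/4)q_W, so π_W = (221 - (1/4)q_W)q_W - 87q_W.
Leader FOC: 134 - (1/2)q_W = 0, so q_W = 268.
Then q_K = (300 - (1/2)·268) = 166.
Total output Q = 434, so price P = 371 - (1/2)·434 = 154.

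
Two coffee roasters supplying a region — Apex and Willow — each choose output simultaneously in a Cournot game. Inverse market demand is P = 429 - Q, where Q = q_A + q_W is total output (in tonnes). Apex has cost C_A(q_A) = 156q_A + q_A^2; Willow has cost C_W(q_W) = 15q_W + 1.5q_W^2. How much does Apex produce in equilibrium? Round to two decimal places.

Apex's profit: π_A = (429 - Q)q_A - (156q_A + q_A²). Setting ∂π_A/∂q_A = 0: 273 - 4q_A - (q_W) = 0.
Willow's profit: π_W = (429 - Q)q_W - (15q_W + (3/2)q_W²). Setting ∂π_W/∂q_W = 0: 414 - 5q_W - (q_A) = 0.
Best responses: q_A = (273 - q_W)/4, q_W = (414 - q_A)/5.
Solving the pair: q_A = 951/19, q_W = 1383/19.

50.05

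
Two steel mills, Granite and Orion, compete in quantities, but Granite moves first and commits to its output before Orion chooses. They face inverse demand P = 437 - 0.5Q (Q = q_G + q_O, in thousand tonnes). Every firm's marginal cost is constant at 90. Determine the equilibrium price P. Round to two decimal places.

Solve by backward induction. Given q_G, the follower Orion maximises π_O = (437 - (1/2)q_G - (1/2)q_O)q_O - 90q_O.
∂π_O/∂q_O = 347 - (1/2)q_G - q_O = 0 gives the reaction function q_O = (347 - (1/2)q_G).
The leader anticipates this reaction. Substituting into P = 437 - 0.5Q gives P = 527/2 - (1/4)q_G, so π_G = (527/2 - (1/4)q_G)q_G - 90q_G.
Maximising: ∂π_G/∂q_G = 347/2 - (1/2)q_G = 0, giving q_G = 347.
Then q_O = (347 - (1/2)·347) = 347/2.
Total output Q = 1041/2, so price P = 437 - (1/2)·(1041/2) = 707/4.

176.75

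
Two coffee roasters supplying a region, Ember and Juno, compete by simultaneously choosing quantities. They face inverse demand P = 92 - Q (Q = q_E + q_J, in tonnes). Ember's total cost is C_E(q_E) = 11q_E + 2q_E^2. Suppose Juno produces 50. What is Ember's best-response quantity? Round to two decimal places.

5.17

With the rival's output fixed at 50, Ember's profit is π_E = (92 - 50 - q_E)q_E - (11q_E + 2q_E²) = (42 - q_E)q_E - (11q_E + 2q_E²).
∂π_E/∂q_E = 31 - 6q_E = 0, so q_E = 31/6.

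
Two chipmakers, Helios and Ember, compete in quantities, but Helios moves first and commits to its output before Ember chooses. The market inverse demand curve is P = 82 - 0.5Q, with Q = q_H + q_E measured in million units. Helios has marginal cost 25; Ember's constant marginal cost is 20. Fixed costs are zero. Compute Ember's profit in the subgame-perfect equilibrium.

The follower Ember best-responds to any q_H: π_E = (82 - 0.5Q)q_E - 20q_E.
Setting the follower's marginal profit to zero, 62 - (1/2)q_H - q_E = 0, i.e. q_E = (62 - (1/2)q_H).
Helios substitutes q_E(q_H) into its own profit: π_H = q_H(82 - (1/2)q_H - (62 - (1/2)q_H)/2) - 25q_H = (51 - (1/4)q_H)q_H - 25q_H.
Leader FOC: 26 - (1/2)q_H = 0, so q_H = 52.
Then q_E = (62 - (1/2)·52) = 36.
Price P = 82 - (1/2)·88 = 38.
Ember's profit: (38 - 20)·36 = 648.

648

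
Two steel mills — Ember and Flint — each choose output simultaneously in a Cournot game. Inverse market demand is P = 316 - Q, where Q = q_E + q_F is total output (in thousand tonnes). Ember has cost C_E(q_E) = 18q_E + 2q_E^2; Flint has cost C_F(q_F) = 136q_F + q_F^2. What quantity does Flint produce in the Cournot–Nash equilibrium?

34

Ember's profit: π_E = (316 - Q)q_E - (18q_E + 2q_E²). Setting ∂π_E/∂q_E = 0: 298 - 6q_E - (q_F) = 0.
Flint's profit: π_F = (316 - Q)q_F - (136q_F + q_F²). Setting ∂π_F/∂q_F = 0: 180 - 4q_F - (q_E) = 0.
So q_E = (298 - q_F)/6 and q_F = (180 - q_E)/4.
Substituting one into the other gives q_E = 44 and q_F = 34.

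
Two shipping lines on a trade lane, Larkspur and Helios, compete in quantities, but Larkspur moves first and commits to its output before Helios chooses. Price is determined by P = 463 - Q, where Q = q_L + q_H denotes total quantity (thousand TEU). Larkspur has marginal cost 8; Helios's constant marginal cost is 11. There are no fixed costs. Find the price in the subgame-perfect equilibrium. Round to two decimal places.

122.50

The follower Helios best-responds to any q_L: π_H = (463 - Q)q_H - 11q_H.
∂π_H/∂q_H = 452 - q_L - 2q_H = 0 gives the reaction function q_H = (452 - q_L)/2.
Larkspur substitutes q_H(q_L) into its own profit: π_L = q_L(463 - q_L - (452 - q_L)/2) - 8q_L = (237 - (1/2)q_L)q_L - 8q_L.
Leader FOC: 229 - q_L = 0, so q_L = 229.
Then q_H = (452 - 229)/2 = 223/2.
Total output Q = 681/2, so price P = 463 - 681/2 = 245/2.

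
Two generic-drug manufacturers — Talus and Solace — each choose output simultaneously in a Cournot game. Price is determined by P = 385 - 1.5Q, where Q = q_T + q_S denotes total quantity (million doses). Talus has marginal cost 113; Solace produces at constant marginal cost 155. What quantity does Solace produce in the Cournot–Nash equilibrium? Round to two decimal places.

Talus's profit: π_T = (385 - 1.5Q)q_T - (113q_T). Setting ∂π_T/∂q_T = 0: 272 - 3q_T - (3/2)(q_S) = 0.
Solace's profit: π_S = (385 - 1.5Q)q_S - (155q_S). Setting ∂π_S/∂q_S = 0: 230 - 3q_S - (3/2)(q_T) = 0.
So q_T = (272 - (3/2)q_S)/3 and q_S = (230 - (3/2)q_T)/3.
Substituting one into the other gives q_T = 628/9 and q_S = 376/9.

41.78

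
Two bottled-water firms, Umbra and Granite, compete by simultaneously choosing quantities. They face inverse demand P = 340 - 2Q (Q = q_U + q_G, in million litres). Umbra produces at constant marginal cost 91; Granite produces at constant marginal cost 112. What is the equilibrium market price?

181

Umbra's profit: π_U = (340 - 2Q)q_U - (91q_U). Setting ∂π_U/∂q_U = 0: 249 - 4q_U - 2(q_G) = 0.
Granite's first-order condition: 228 - 4q_G - 2(q_U) = 0.
Rearranging gives the reaction functions q_U = (249 - 2q_G)/4 and q_G = (228 - 2q_U)/4.
Substituting one into the other gives q_U = 45 and q_G = 69/2.
Total output Q = 159/2, so price P = 340 - 2·(159/2) = 181.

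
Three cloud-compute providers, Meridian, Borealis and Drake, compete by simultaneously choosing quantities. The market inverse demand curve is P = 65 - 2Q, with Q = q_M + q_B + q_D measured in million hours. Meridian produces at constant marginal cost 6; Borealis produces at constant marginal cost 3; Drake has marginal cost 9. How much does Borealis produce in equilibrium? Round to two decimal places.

Meridian's profit: π_M = (65 - 2Q)q_M - (6q_M). Setting ∂π_M/∂q_M = 0: 59 - 4q_M - 2(q_B + q_D) = 0.
Borealis's first-order condition: 62 - 4q_B - 2(q_M + q_D) = 0.
Drake's first-order condition: 56 - 4q_D - 2(q_M + q_B) = 0.
Adding the 3 first-order conditions: 177 − 8Q = 0, so Q = 177/8.
Back-substituting: q_M = (59 − 177/4)/2 = 59/8, q_B = (62 − 177/4)/2 = 71/8, q_D = (56 − 177/4)/2 = 47/8.

8.88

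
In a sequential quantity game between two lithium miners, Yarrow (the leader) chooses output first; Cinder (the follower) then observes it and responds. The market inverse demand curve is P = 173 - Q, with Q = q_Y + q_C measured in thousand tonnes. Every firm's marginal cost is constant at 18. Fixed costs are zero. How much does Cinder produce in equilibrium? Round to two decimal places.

38.75

The follower Cinder best-responds to any q_Y: π_C = (173 - Q)q_C - 18q_C.
∂π_C/∂q_C = 155 - q_Y - 2q_C = 0 gives the reaction function q_C = (155 - q_Y)/2.
The leader anticipates this reaction. Substituting into P = 173 - Q gives P = 191/2 - (1/2)q_Y, so π_Y = (191/2 - (1/2)q_Y)q_Y - 18q_Y.
Maximising: ∂π_Y/∂q_Y = 155/2 - q_Y = 0, giving q_Y = 155/2.
Then q_C = (155 - 155/2)/2 = 155/4.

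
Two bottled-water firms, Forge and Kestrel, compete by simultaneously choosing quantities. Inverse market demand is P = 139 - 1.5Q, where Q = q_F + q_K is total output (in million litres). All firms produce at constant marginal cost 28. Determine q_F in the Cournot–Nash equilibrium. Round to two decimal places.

24.67

Each firm earns π_i = (139 - 1.5Q)q_i - 28q_i.
First-order condition (treating rivals' output as given): 111 - 3q_i - (3/2)q_j = 0.
By symmetry each firm produces the same amount; substituting q_j = q_i yields q_i = 111/(9/2) = 74/3.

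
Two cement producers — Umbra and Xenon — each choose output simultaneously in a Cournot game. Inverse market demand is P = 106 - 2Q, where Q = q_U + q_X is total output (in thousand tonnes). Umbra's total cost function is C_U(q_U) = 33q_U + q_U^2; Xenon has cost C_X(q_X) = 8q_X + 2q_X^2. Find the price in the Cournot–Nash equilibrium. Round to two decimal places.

Umbra's profit: π_U = (106 - 2Q)q_U - (33q_U + q_U²). Setting ∂π_U/∂q_U = 0: 73 - 6q_U - 2(q_X) = 0.
Xenon's profit: π_X = (106 - 2Q)q_X - (8q_X + 2q_X²). Setting ∂π_X/∂q_X = 0: 98 - 8q_X - 2(q_U) = 0.
So q_U = (73 - 2q_X)/6 and q_X = (98 - 2q_U)/8.
Substituting one into the other gives q_U = 97/11 and q_X = 221/22.
Total output Q = 415/22, so price P = 106 - 2·(415/22) = 751/11.

68.27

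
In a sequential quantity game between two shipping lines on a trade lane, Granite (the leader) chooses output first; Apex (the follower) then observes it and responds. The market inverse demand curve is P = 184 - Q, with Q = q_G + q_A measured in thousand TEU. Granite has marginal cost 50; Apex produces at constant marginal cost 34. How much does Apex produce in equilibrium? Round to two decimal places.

45.50

The follower Apex best-responds to any q_G: π_A = (184 - Q)q_A - 34q_A.
Setting the follower's marginal profit to zero, 150 - q_G - 2q_A = 0, i.e. q_A = (150 - q_G)/2.
Granite substitutes q_A(q_G) into its own profit: π_G = q_G(184 - q_G - (150 - q_G)/2) - 50q_G = (109 - (1/2)q_G)q_G - 50q_G.
Maximising: ∂π_G/∂q_G = 59 - q_G = 0, giving q_G = 59.
Then q_A = (150 - 59)/2 = 91/2.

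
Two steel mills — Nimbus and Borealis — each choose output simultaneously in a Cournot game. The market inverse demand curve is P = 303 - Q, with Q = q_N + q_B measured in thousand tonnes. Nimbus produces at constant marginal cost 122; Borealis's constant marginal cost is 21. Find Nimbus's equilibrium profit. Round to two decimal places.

711.11

Nimbus's profit: π_N = (303 - Q)q_N - (122q_N). Setting ∂π_N/∂q_N = 0: 181 - 2q_N - (q_B) = 0.
Borealis's profit: π_B = (303 - Q)q_B - (21q_B). Setting ∂π_B/∂q_B = 0: 282 - 2q_B - (q_N) = 0.
Rearranging gives the reaction functions q_N = (181 - q_B)/2 and q_B = (282 - q_N)/2.
Substituting one into the other gives q_N = 80/3 and q_B = 383/3.
Price P = 303 - 463/3 = 446/3.
Nimbus's profit: (446/3 - 122)·(80/3) = 711.1111.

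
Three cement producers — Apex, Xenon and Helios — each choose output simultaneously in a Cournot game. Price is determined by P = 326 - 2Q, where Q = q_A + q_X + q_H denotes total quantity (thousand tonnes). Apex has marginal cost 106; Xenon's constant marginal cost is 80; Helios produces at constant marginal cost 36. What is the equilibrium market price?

137

Apex's profit: π_A = (326 - 2Q)q_A - (106q_A). Setting ∂π_A/∂q_A = 0: 220 - 4q_A - 2(q_X + q_H) = 0.
Xenon's profit: π_X = (326 - 2Q)q_X - (80q_X). Setting ∂π_X/∂q_X = 0: 246 - 4q_X - 2(q_A + q_H) = 0.
Helios's profit: π_H = (326 - 2Q)q_H - (36q_H). Setting ∂π_H/∂q_H = 0: 290 - 4q_H - 2(q_A + q_X) = 0.
Adding the 3 conditions: 756 − 4Q − 4Q = 0, i.e. Q = 189/2.
Back-substituting: q_A = (220 − 189)/2 = 31/2, q_X = (246 − 189)/2 = 57/2, q_H = (290 − 189)/2 = 101/2.
Total output Q = 189/2, so price P = 326 - 2·(189/2) = 137.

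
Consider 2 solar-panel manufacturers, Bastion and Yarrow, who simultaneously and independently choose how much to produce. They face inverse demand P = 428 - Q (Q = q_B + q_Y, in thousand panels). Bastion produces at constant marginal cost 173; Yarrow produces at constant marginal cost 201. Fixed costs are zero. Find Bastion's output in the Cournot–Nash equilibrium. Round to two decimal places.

94.33

Bastion's profit: π_B = (428 - Q)q_B - (173q_B). Setting ∂π_B/∂q_B = 0: 255 - 2q_B - (q_Y) = 0.
Yarrow's profit: π_Y = (428 - Q)q_Y - (201q_Y). Setting ∂π_Y/∂q_Y = 0: 227 - 2q_Y - (q_B) = 0.
Best responses: q_B = (255 - q_Y)/2, q_Y = (227 - q_B)/2.
Solving the pair: q_B = 283/3, q_Y = 199/3.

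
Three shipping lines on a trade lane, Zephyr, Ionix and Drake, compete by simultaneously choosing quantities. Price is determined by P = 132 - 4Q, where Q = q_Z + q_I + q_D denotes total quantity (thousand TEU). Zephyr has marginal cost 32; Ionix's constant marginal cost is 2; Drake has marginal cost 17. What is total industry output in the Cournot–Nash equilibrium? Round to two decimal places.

21.56

Zephyr's profit: π_Z = (132 - 4Q)q_Z - (32q_Z). Setting ∂π_Z/∂q_Z = 0: 100 - 8q_Z - 4(q_I + q_D) = 0.
Ionix's profit: π_I = (132 - 4Q)q_I - (2q_I). Setting ∂π_I/∂q_I = 0: 130 - 8q_I - 4(q_Z + q_D) = 0.
Drake's profit: π_D = (132 - 4Q)q_D - (17q_D). Setting ∂π_D/∂q_D = 0: 115 - 8q_D - 4(q_Z + q_I) = 0.
Adding the 3 first-order conditions: 345 − 16Q = 0, so Q = 345/16.
Back-substituting: q_Z = (100 − 345/4)/4 = 55/16, q_I = (130 − 345/4)/4 = 175/16, q_D = (115 − 345/4)/4 = 115/16.
Total output Q = 55/16 + 175/16 + 115/16 = 345/16.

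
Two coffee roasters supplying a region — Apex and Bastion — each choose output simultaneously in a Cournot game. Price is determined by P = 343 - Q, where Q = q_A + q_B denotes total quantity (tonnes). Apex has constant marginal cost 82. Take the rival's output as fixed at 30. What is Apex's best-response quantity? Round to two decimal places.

115.50

With the rival's output fixed at 30, Apex's profit is π_A = (343 - 30 - q_A)q_A - (82q_A) = (313 - q_A)q_A - (82q_A).
∂π_A/∂q_A = 231 - 2q_A = 0, so q_A = 231/2.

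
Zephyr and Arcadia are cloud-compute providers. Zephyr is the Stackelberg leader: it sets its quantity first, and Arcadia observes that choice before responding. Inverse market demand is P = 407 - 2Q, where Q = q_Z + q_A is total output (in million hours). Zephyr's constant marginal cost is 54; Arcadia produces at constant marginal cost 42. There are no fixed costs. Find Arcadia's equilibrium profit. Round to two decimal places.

4728.78

Solve by backward induction. Given q_Z, the follower Arcadia maximises π_A = (407 - 2q_Z - 2q_A)q_A - 42q_A.
Follower FOC: 365 - 2q_Z - 4q_A = 0, so q_A(q_Z) = (365 - 2q_Z)/4.
The leader anticipates this reaction. Substituting into P = 407 - 2Q gives P = 449/2 - q_Z, so π_Z = (449/2 - q_Z)q_Z - 54q_Z.
Maximising: ∂π_Z/∂q_Z = 341/2 - 2q_Z = 0, giving q_Z = 341/4.
Then q_A = (365 - 2·(341/4))/4 = 389/8.
Price P = 407 - 2·(1071/8) = 557/4.
Arcadia's profit: (557/4 - 42)·(389/8) = 4728.7813.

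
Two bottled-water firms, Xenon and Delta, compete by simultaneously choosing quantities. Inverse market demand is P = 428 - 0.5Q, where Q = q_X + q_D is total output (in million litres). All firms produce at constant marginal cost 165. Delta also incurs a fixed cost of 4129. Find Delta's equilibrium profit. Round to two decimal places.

Each firm earns π_i = (428 - 0.5Q)q_i - 165q_i.
Setting ∂π_i/∂q_i = 0 with rivals' quantities fixed: 263 - q_i - (1/2)q_j = 0.
By symmetry each firm produces the same amount; substituting q_j = q_i yields q_i = 263/(3/2) = 526/3.
Price P = 428 - (1/2)·(1052/3) = 758/3.
Delta's profit: (758/3 - 165)·(526/3) - 4129 = 11241.8889.

11241.89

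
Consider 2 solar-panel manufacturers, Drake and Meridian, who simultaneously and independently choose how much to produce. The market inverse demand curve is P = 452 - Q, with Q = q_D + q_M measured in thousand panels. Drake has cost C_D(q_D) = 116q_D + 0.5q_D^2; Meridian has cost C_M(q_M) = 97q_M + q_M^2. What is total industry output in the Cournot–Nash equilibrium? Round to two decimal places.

Drake's profit: π_D = (452 - Q)q_D - (116q_D + (1/2)q_D²). Setting ∂π_D/∂q_D = 0: 336 - 3q_D - (q_M) = 0.
Meridian's first-order condition: 355 - 4q_M - (q_D) = 0.
Best responses: q_D = (336 - q_M)/3, q_M = (355 - q_D)/4.
Substituting one into the other gives q_D = 989/11 and q_M = 729/11.
Total output Q = 989/11 + 729/11 = 1718/11.

156.18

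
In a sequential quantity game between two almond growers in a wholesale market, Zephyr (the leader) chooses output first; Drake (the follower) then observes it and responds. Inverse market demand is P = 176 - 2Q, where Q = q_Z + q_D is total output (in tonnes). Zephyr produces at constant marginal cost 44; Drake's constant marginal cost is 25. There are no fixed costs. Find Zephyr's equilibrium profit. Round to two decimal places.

The follower Drake best-responds to any q_Z: π_D = (176 - 2Q)q_D - 25q_D.
Setting the follower's marginal profit to zero, 151 - 2q_Z - 4q_D = 0, i.e. q_D = (151 - 2q_Z)/4.
The leader anticipates this reaction. Substituting into P = 176 - 2Q gives P = 201/2 - q_Z, so π_Z = (201/2 - q_Z)q_Z - 44q_Z.
Maximising: ∂π_Z/∂q_Z = 113/2 - 2q_Z = 0, giving q_Z = 113/4.
Then q_D = (151 - 2·(113/4))/4 = 189/8.
Price P = 176 - 2·(415/8) = 289/4.
Zephyr's profit: (289/4 - 44)·(113/4) = 798.0625.

798.06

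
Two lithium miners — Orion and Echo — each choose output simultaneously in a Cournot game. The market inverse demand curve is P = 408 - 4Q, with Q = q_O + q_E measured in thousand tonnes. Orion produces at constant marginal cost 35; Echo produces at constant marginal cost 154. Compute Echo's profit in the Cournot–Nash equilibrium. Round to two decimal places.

506.25

Orion's profit: π_O = (408 - 4Q)q_O - (35q_O). Setting ∂π_O/∂q_O = 0: 373 - 8q_O - 4(q_E) = 0.
Echo's first-order condition: 254 - 8q_E - 4(q_O) = 0.
Rearranging gives the reaction functions q_O = (373 - 4q_E)/8 and q_E = (254 - 4q_O)/8.
Substituting one into the other gives q_O = 41 and q_E = 45/4.
Price P = 408 - 4·(209/4) = 199.
Echo's profit: (199 - 154)·(45/4) = 506.2500.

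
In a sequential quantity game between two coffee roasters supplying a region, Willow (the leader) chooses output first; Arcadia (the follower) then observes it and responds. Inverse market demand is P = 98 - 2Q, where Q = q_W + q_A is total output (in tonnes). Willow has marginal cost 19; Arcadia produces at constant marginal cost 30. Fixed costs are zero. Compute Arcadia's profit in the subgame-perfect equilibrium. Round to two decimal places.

The follower Arcadia best-responds to any q_W: π_A = (98 - 2Q)q_A - 30q_A.
Follower FOC: 68 - 2q_W - 4q_A = 0, so q_A(q_W) = (68 - 2q_W)/4.
The leader anticipates this reaction. Substituting into P = 98 - 2Q gives P = 64 - q_W, so π_W = (64 - q_W)q_W - 19q_W.
The leader's first-order condition 45 - 2q_W = 0 yields q_W = 45/2.
Then q_A = (68 - 2·(45/2))/4 = 23/4.
Price P = 98 - 2·(113/4) = 83/2.
Arcadia's profit: (83/2 - 30)·(23/4) = 529/8.

66.13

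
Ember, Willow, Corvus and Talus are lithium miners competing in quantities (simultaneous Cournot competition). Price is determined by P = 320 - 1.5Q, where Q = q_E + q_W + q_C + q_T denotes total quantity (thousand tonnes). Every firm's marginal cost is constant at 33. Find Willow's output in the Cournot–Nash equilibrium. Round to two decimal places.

Each firm earns π_i = (320 - 1.5Q)q_i - 33q_i.
Setting ∂π_i/∂q_i = 0 with rivals' quantities fixed: 287 - 3q_i - (3/2)·Σ_{j≠i} q_j = 0.
With identical firms every q_j equals q_i, so Σ_{j≠i} q_j = 3q_i and 287 = (15/2)q_i, giving q_i = 574/15.

38.27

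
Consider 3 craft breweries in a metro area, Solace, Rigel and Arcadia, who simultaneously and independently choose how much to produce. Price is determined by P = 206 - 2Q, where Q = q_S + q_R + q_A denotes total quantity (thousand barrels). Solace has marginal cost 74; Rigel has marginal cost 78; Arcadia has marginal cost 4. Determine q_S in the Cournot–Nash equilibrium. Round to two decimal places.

Solace's profit: π_S = (206 - 2Q)q_S - (74q_S). Setting ∂π_S/∂q_S = 0: 132 - 4q_S - 2(q_R + q_A) = 0.
Rigel's first-order condition: 128 - 4q_R - 2(q_S + q_A) = 0.
Arcadia's first-order condition: 202 - 4q_A - 2(q_S + q_R) = 0.
Adding the 3 conditions: 462 − 4Q − 4Q = 0, i.e. Q = 231/4.
Back-substituting: q_S = (132 − 231/2)/2 = 33/4, q_R = (128 − 231/2)/2 = 25/4, q_A = (202 − 231/2)/2 = 173/4.

8.25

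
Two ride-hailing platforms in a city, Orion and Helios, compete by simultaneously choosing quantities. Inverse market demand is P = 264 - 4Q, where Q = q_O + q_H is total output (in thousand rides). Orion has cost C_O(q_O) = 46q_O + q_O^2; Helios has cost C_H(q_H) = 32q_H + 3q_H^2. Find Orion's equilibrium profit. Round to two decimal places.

Orion's profit: π_O = (264 - 4Q)q_O - (46q_O + q_O²). Setting ∂π_O/∂q_O = 0: 218 - 10q_O - 4(q_H) = 0.
Helios's first-order condition: 232 - 14q_H - 4(q_O) = 0.
Best responses: q_O = (218 - 4q_H)/10, q_H = (232 - 4q_O)/14.
Substituting one into the other gives q_O = 531/31 and q_H = 362/31.
Price P = 264 - 4·(893/31) = 148.7742.
Orion's profit: 148.7742·(531/31) - 46·(531/31) - (531/31)² = 1467.0187.

1467.02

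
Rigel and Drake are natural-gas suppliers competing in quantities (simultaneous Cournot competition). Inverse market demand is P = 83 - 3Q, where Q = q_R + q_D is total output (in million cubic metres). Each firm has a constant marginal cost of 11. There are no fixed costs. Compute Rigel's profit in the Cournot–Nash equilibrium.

A representative firm's profit is π_i = q_i(83 - 3Q) - 11q_i.
Setting ∂π_i/∂q_i = 0 with rivals' quantities fixed: 72 - 6q_i - 3q_j = 0.
By symmetry each firm produces the same amount; substituting q_j = q_i yields q_i = 72/9 = 8.
Price P = 83 - 3·16 = 35.
Rigel's profit: (35 - 11)·8 = 192.

192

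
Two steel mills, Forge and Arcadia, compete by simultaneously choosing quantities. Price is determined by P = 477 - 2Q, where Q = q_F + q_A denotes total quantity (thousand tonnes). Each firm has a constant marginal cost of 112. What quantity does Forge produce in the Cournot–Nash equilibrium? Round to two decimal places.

Each firm earns π_i = (477 - 2Q)q_i - 112q_i.
Setting ∂π_i/∂q_i = 0 with rivals' quantities fixed: 365 - 4q_i - 2q_j = 0.
By symmetry each firm produces the same amount; substituting q_j = q_i yields q_i = 365/6.

60.83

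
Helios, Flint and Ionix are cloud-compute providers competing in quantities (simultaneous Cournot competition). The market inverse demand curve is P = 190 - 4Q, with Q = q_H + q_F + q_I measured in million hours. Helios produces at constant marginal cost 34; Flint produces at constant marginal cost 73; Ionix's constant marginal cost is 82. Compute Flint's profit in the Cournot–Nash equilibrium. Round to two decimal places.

118.27

Helios's profit: π_H = (190 - 4Q)q_H - (34q_H). Setting ∂π_H/∂q_H = 0: 156 - 8q_H - 4(q_F + q_I) = 0.
Flint's profit: π_F = (190 - 4Q)q_F - (73q_F). Setting ∂π_F/∂q_F = 0: 117 - 8q_F - 4(q_H + q_I) = 0.
Ionix's profit: π_I = (190 - 4Q)q_I - (82q_I). Setting ∂π_I/∂q_I = 0: 108 - 8q_I - 4(q_H + q_F) = 0.
Summing all 3 equations gives 381 − 16Q = 0, hence Q = 381/16.
Back-substituting: q_H = (156 − 381/4)/4 = 243/16, q_F = (117 − 381/4)/4 = 87/16, q_I = (108 − 381/4)/4 = 51/16.
Price P = 190 - 4·(381/16) = 379/4.
Flint's profit: (379/4 - 73)·(87/16) = 118.2656.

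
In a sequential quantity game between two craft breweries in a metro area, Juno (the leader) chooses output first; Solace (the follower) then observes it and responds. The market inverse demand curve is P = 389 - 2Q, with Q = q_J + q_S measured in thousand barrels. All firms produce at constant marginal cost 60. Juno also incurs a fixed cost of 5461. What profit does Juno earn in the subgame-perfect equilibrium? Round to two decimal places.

Solve by backward induction. Given q_J, the follower Solace maximises π_S = (389 - 2q_J - 2q_S)q_S - 60q_S.
Follower FOC: 329 - 2q_J - 4q_S = 0, so q_S(q_J) = (329 - 2q_J)/4.
Juno substitutes q_S(q_J) into its own profit: π_J = q_J(389 - 2q_J - (329 - 2q_J)/2) - 60q_J = (449/2 - q_J)q_J - 60q_J.
The leader's first-order condition 329/2 - 2q_J = 0 yields q_J = 329/4.
Then q_S = (329 - 2·(329/4))/4 = 329/8.
Price P = 389 - 2·(987/8) = 569/4.
Juno's profit: (569/4 - 60)·(329/4) - 5461 = 1304.0625.

1304.06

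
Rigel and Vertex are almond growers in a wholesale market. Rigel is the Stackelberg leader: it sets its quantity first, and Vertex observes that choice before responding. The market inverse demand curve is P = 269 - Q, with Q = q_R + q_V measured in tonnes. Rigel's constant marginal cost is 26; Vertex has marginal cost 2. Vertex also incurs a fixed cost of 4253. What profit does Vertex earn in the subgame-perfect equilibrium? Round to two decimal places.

The follower Vertex best-responds to any q_R: π_V = (269 - Q)q_V - 2q_V.
∂π_V/∂q_V = 267 - q_R - 2q_V = 0 gives the reaction function q_V = (267 - q_R)/2.
The leader anticipates this reaction. Substituting into P = 269 - Q gives P = 271/2 - (1/2)q_R, so π_R = (271/2 - (1/2)q_R)q_R - 26q_R.
Maximising: ∂π_R/∂q_R = 219/2 - q_R = 0, giving q_R = 219/2.
Then q_V = (267 - 219/2)/2 = 315/4.
Price P = 269 - 753/4 = 323/4.
Vertex's profit: (323/4 - 2)·(315/4) - 4253 = 1948.5625.

1948.56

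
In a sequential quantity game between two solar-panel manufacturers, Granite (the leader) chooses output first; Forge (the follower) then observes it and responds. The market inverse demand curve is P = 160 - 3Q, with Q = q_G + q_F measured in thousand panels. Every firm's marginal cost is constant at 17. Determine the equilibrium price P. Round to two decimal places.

52.75

The follower Forge best-responds to any q_G: π_F = (160 - 3Q)q_F - 17q_F.
Setting the follower's marginal profit to zero, 143 - 3q_G - 6q_F = 0, i.e. q_F = (143 - 3q_G)/6.
The leader anticipates this reaction. Substituting into P = 160 - 3Q gives P = 177/2 - (3/2)q_G, so π_G = (177/2 - (3/2)q_G)q_G - 17q_G.
Leader FOC: 143/2 - 3q_G = 0, so q_G = 143/6.
Then q_F = (143 - 3·(143/6))/6 = 143/12.
Total output Q = 143/4, so price P = 160 - 3·(143/4) = 211/4.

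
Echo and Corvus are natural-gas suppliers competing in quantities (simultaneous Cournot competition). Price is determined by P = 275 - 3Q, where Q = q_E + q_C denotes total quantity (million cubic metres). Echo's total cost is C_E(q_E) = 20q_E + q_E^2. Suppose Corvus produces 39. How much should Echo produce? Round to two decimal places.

With the rival's output fixed at 39, Echo's profit is π_E = (275 - 3·39 - 3q_E)q_E - (20q_E + q_E²) = (158 - 3q_E)q_E - (20q_E + q_E²).
∂π_E/∂q_E = 138 - 8q_E = 0, so q_E = 69/4.

17.25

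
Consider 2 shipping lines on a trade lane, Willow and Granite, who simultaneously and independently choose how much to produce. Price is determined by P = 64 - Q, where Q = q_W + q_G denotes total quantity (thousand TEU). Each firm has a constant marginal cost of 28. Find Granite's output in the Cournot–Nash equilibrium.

Each firm earns π_i = (64 - Q)q_i - 28q_i.
Setting ∂π_i/∂q_i = 0 with rivals' quantities fixed: 36 - 2q_i - q_j = 0.
By symmetry each firm produces the same amount; substituting q_j = q_i yields q_i = 36/3 = 12.

12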